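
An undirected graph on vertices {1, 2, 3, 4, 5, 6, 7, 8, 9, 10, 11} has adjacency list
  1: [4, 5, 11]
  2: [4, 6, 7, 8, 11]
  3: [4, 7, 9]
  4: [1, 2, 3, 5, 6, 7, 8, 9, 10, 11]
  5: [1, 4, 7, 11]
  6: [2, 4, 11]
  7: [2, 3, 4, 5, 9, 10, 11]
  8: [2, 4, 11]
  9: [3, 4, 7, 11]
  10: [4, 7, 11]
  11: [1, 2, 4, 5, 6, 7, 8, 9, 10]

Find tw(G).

A width-3 tree decomposition is:
Bags: B1 = {4, 5, 7, 11}  B2 = {4, 7, 9, 11}  B3 = {2, 4, 7, 11}  B4 = {3, 4, 7, 9}  B5 = {2, 4, 6, 11}  B6 = {1, 4, 5, 11}  B7 = {2, 4, 8, 11}  B8 = {4, 7, 10, 11}
Tree: B1–B2, B1–B3, B2–B4, B3–B5, B1–B6, B5–B7, B1–B8
Every bag has size at most 4, so the width is 4 − 1 = 3 and tw(G) ≤ 3. Conversely, {2, 4, 8, 11} is a clique of size 4, and the vertices of any clique must share a bag in every tree decomposition; so some bag has ≥ 4 vertices and tw(G) ≥ 3. Combining the bounds, tw(G) = 3.

3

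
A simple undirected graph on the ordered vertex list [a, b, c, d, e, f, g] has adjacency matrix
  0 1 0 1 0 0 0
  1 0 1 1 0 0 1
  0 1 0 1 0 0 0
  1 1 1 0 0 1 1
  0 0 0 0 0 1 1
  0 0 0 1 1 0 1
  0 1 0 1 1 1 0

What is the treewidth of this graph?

2

A width-2 tree decomposition is:
Bags: B1 = {b, d, g}  B2 = {a, b, d}  B3 = {d, f, g}  B4 = {e, f, g}  B5 = {b, c, d}
Tree: B1–B2, B1–B3, B3–B4, B2–B5
Each bag holds 3 vertices, so the decomposition has width 2, which upper-bounds the treewidth. Conversely, {d, f, g} is a clique of size 3, and the vertices of any clique must share a bag in every tree decomposition; so some bag has ≥ 3 vertices and tw(G) ≥ 2. Combining the bounds, tw(G) = 2.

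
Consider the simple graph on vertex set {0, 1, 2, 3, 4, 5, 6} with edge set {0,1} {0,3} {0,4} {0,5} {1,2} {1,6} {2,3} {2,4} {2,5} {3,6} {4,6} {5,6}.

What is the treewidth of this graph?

3

A width-3 tree decomposition is:
Bags: B1 = {0, 1, 2, 6}  B2 = {0, 2, 4, 6}  B3 = {0, 2, 5, 6}  B4 = {0, 2, 3, 6}
Tree: B1–B2, B2–B3, B3–B4
Each bag holds 4 vertices, so the decomposition has width 3, which upper-bounds the treewidth. For the lower bound: the 4 vertex sets {1,2}, {4,6}, {0}, {5} are disjoint, each induces a connected subgraph, and every pair is joined by at least one edge of G. Contracting each set to a single vertex therefore yields K_{4} as a minor, and since treewidth is minor-monotone, tw(G) ≥ tw(K_{4}) = 3. Hence tw(G) = 3 exactly.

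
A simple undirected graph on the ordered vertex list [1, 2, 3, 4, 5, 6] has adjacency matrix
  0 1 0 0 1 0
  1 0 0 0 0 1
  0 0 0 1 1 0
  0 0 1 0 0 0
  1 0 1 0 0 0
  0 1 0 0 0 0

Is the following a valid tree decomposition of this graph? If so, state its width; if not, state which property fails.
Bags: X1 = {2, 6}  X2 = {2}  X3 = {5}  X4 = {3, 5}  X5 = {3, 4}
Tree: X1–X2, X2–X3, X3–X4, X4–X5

No — vertex 1 appears in no bag.

A tree decomposition must satisfy three properties: every vertex lies in some bag; for every edge, both endpoints lie together in some bag; and for every vertex, the bags containing it form a connected subtree. Here vertex 1 appears in no bag, so the decomposition is invalid.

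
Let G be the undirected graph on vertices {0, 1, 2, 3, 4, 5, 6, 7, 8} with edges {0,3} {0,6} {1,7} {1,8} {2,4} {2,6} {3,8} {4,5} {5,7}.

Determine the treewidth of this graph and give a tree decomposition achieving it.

The largest bag has 3 vertices, giving width 2; this decomposition certifies tw(G) ≤ 2. The edges 0–6–2–4–5–7–1–8–3–0 form a cycle, so G is not a tree and its treewidth is at least 2. Hence tw(G) = 2 exactly.

Treewidth 2.
One such decomposition:
Bags: B1 = {0, 2, 6}  B2 = {0, 2, 4}  B3 = {0, 4, 5}  B4 = {0, 5, 7}  B5 = {0, 1, 7}  B6 = {0, 1, 8}  B7 = {0, 3, 8}
Tree: B1–B2, B2–B3, B3–B4, B4–B5, B5–B6, B6–B7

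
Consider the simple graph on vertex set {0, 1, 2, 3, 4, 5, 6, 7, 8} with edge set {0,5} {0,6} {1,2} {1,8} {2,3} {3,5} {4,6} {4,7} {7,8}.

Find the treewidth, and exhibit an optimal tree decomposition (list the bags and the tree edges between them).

Every bag has size at most 3, so the width is 3 − 1 = 2 and tw(G) ≤ 2. For the lower bound, G contains the cycle 6–0–5–3–2–1–8–7–4–6, so G is not a forest; only forests have treewidth ≤ 1, hence tw(G) ≥ 2. Combining the bounds, tw(G) = 2.

Treewidth 2.
One optimal decomposition is:
Bags: B1 = {0, 5, 6}  B2 = {3, 5, 6}  B3 = {2, 3, 6}  B4 = {1, 2, 6}  B5 = {1, 6, 8}  B6 = {6, 7, 8}  B7 = {4, 6, 7}
Tree: B1–B2, B2–B3, B3–B4, B4–B5, B5–B6, B6–B7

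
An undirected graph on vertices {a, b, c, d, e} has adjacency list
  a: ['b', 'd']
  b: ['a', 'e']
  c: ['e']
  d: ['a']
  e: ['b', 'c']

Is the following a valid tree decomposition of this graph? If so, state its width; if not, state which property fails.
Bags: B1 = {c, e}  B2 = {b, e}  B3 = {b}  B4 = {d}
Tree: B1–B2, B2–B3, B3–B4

A tree decomposition must satisfy three properties: every vertex lies in some bag; for every edge, both endpoints lie together in some bag; and for every vertex, the bags containing it form a connected subtree. Here vertex a appears in no bag, so the decomposition is invalid.

No — vertex a appears in no bag.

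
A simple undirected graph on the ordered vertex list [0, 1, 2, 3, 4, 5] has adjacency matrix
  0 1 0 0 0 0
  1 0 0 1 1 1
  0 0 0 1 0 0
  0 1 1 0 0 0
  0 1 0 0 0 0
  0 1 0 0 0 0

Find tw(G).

A width-1 tree decomposition is:
Bags: B1 = {1, 3}  B2 = {0, 1}  B3 = {1, 5}  B4 = {2, 3}  B5 = {1, 4}
Tree: B1–B2, B2–B3, B1–B4, B3–B5
Every bag has size at most 2, so the width is 2 − 1 = 1 and tw(G) ≤ 1. Any graph with an edge has treewidth ≥ 1, and G has the edge 1–3. The upper and lower bounds meet at 1, so that is the treewidth.

1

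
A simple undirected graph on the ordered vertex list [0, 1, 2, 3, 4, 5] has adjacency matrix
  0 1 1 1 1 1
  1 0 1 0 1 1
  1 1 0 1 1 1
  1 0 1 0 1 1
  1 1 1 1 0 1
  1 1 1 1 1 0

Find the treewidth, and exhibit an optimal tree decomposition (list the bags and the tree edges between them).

Treewidth 4.
One optimal decomposition is:
Bags: B1 = {0, 1, 2, 4, 5}  B2 = {0, 2, 3, 4, 5}
Tree: B1–B2

The largest bag has 5 vertices, giving width 4; this decomposition certifies tw(G) ≤ 4. Conversely, {0, 1, 2, 4, 5} is a clique of size 5, and the vertices of any clique must share a bag in every tree decomposition; so some bag has ≥ 5 vertices and tw(G) ≥ 4. Hence tw(G) = 4 exactly.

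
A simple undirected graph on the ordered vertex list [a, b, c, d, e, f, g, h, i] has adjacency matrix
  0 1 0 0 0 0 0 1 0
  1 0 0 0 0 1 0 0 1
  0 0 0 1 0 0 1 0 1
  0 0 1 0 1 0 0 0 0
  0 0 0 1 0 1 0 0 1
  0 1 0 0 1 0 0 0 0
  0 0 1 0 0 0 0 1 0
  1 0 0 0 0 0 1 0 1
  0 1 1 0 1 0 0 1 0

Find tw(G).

3

A width-3 tree decomposition is:
Bags: B1 = {a, b, g, h}  B2 = {b, g, h, i}  B3 = {b, c, g, i}  B4 = {b, c, f, i}  B5 = {c, e, f, i}  B6 = {c, d, e, f}
Tree: B1–B2, B2–B3, B3–B4, B4–B5, B5–B6
The largest bag has 4 vertices, giving width 3; this decomposition certifies tw(G) ≤ 3. For the lower bound: the 4 vertex sets {a,g,h}, {b}, {i}, {c,d,e,f} are disjoint, each induces a connected subgraph, and every pair is joined by at least one edge of G. Contracting each set to a single vertex therefore yields K_{4} as a minor, and since treewidth is minor-monotone, tw(G) ≥ tw(K_{4}) = 3. Combining the bounds, tw(G) = 3.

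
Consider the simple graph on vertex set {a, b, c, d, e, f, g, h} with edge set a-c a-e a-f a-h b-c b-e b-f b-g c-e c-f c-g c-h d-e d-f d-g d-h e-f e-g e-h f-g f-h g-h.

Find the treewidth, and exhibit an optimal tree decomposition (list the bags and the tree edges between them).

Treewidth 4.
One such decomposition:
Bags: B1 = {c, e, f, g, h}  B2 = {b, c, e, f, g}  B3 = {a, c, e, f, h}  B4 = {d, e, f, g, h}
Tree: B1–B2, B1–B3, B1–B4

Each bag holds 5 vertices, so the decomposition has width 4, which upper-bounds the treewidth. For the lower bound, the 5 vertices {d, e, f, g, h} are pairwise adjacent, and any tree decomposition puts a clique entirely inside one bag — forcing width ≥ 4. Combining the bounds, tw(G) = 4.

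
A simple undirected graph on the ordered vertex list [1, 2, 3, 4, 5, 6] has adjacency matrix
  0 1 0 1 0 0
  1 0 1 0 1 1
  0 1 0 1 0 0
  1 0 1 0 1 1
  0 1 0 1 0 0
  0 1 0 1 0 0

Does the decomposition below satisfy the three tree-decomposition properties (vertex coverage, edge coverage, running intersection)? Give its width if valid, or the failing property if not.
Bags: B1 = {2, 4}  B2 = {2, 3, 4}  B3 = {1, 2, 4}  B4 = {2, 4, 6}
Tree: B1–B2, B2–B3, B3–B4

A tree decomposition must satisfy three properties: every vertex lies in some bag; for every edge, both endpoints lie together in some bag; and for every vertex, the bags containing it form a connected subtree. Here vertex 5 appears in no bag, so the decomposition is invalid.

No — vertex 5 appears in no bag.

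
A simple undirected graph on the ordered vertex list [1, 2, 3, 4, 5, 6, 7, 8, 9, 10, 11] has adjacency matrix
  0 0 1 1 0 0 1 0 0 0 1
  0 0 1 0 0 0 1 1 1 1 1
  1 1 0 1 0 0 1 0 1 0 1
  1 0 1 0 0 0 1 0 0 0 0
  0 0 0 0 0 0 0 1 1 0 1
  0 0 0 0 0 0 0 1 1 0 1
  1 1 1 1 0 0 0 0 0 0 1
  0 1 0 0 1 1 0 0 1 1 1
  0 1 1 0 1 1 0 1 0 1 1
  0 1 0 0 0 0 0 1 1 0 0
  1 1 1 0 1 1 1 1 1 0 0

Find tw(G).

3

A width-3 tree decomposition is:
Bags: B1 = {2, 3, 9, 11}  B2 = {2, 3, 7, 11}  B3 = {2, 8, 9, 11}  B4 = {5, 8, 9, 11}  B5 = {2, 8, 9, 10}  B6 = {1, 3, 7, 11}  B7 = {1, 3, 4, 7}  B8 = {6, 8, 9, 11}
Tree: B1–B2, B1–B3, B3–B4, B3–B5, B2–B6, B6–B7, B3–B8
The largest bag has 4 vertices, giving width 3; this decomposition certifies tw(G) ≤ 3. On the other hand G contains the 4-clique {2, 8, 9, 10}. A clique must lie in a single bag of any decomposition, so no decomposition can have width below 3. Hence tw(G) = 3 exactly.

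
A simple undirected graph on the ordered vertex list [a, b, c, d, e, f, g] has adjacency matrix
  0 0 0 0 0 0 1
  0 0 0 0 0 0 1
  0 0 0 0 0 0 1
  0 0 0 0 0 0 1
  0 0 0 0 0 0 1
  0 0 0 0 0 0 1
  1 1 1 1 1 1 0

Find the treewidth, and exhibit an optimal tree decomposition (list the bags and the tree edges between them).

Every bag has size at most 2, so the width is 2 − 1 = 1 and tw(G) ≤ 1. Since G has at least one edge (e.g. b–g), it is not an edgeless graph, so tw(G) ≥ 1. Therefore the treewidth is 1.

Treewidth 1.
Bags: B1 = {b, g}  B2 = {a, g}  B3 = {f, g}  B4 = {d, g}  B5 = {e, g}  B6 = {c, g}
Tree: B1–B2, B2–B3, B3–B4, B4–B5, B2–B6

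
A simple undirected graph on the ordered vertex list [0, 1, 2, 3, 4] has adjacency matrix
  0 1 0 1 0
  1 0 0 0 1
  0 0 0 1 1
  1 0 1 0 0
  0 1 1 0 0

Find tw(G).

A width-2 tree decomposition is:
Bags: B1 = {0, 1, 4}  B2 = {0, 3, 4}  B3 = {2, 3, 4}
Tree: B1–B2, B2–B3
Every bag has size at most 3, so the width is 3 − 1 = 2 and tw(G) ≤ 2. The edges 4–1–0–3–2–4 form a cycle, so G is not a tree and its treewidth is at least 2. The upper and lower bounds meet at 2, so that is the treewidth.

2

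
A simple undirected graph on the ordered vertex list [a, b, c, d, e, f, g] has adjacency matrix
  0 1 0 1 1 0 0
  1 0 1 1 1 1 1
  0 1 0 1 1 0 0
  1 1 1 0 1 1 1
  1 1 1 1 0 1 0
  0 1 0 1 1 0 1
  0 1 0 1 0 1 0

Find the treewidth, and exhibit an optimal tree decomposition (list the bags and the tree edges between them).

Every bag has size at most 4, so the width is 4 − 1 = 3 and tw(G) ≤ 3. On the other hand G contains the 4-clique {b, d, f, g}. A clique must lie in a single bag of any decomposition, so no decomposition can have width below 3. Hence tw(G) = 3 exactly.

Treewidth 3.
Bags: B1 = {b, d, e, f}  B2 = {b, d, f, g}  B3 = {a, b, d, e}  B4 = {b, c, d, e}
Tree: B1–B2, B1–B3, B3–B4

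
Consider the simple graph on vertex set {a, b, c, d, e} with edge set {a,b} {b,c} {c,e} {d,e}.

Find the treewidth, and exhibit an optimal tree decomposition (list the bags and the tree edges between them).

Each bag holds 2 vertices, so the decomposition has width 1, which upper-bounds the treewidth. G has an edge, so its treewidth is at least 1. The upper and lower bounds meet at 1, so that is the treewidth.

Treewidth 1.
One optimal decomposition is:
Bags: B1 = {d, e}  B2 = {c, e}  B3 = {b, c}  B4 = {a, b}
Tree: B1–B2, B2–B3, B3–B4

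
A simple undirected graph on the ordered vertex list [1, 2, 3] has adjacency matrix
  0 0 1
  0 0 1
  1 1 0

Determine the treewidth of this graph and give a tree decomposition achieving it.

Treewidth 1.
One optimal decomposition is:
Bags: B1 = {1, 3}  B2 = {2, 3}
Tree: B1–B2

Every bag has size at most 2, so the width is 2 − 1 = 1 and tw(G) ≤ 1. G has an edge, so its treewidth is at least 1. Hence tw(G) = 1 exactly.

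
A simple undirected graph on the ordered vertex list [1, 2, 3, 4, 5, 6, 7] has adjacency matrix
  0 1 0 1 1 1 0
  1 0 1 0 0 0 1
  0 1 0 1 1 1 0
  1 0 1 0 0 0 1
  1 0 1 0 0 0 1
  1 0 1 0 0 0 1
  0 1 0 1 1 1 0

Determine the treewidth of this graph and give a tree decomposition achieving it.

Treewidth 3.
One optimal decomposition is:
Bags: B1 = {1, 3, 5, 7}  B2 = {1, 3, 6, 7}  B3 = {1, 3, 4, 7}  B4 = {1, 2, 3, 7}
Tree: B1–B2, B2–B3, B3–B4

Every bag has size at most 4, so the width is 4 − 1 = 3 and tw(G) ≤ 3. For the lower bound: the 4 vertex sets {5,7}, {3,6}, {1}, {4} are disjoint, each induces a connected subgraph, and every pair is joined by at least one edge of G. Contracting each set to a single vertex therefore yields K_{4} as a minor, and since treewidth is minor-monotone, tw(G) ≥ tw(K_{4}) = 3. Therefore the treewidth is 3.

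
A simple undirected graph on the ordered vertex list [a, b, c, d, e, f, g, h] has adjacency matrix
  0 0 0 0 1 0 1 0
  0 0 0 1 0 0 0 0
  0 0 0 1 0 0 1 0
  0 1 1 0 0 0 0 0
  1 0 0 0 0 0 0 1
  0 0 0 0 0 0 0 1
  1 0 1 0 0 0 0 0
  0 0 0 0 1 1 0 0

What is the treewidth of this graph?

A width-1 tree decomposition is:
Bags: B1 = {b, d}  B2 = {c, d}  B3 = {c, g}  B4 = {a, g}  B5 = {a, e}  B6 = {e, h}  B7 = {f, h}
Tree: B1–B2, B2–B3, B3–B4, B4–B5, B5–B6, B6–B7
Each bag holds 2 vertices, so the decomposition has width 1, which upper-bounds the treewidth. Since G has at least one edge (e.g. b–d), it is not an edgeless graph, so tw(G) ≥ 1. The upper and lower bounds meet at 1, so that is the treewidth.

1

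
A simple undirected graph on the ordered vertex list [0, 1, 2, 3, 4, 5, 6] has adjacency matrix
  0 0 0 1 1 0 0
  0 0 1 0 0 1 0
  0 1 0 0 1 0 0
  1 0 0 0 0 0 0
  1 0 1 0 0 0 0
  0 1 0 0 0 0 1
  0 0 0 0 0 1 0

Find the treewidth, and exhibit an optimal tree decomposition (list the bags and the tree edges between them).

Treewidth 1.
One optimal decomposition is:
Bags: B1 = {0, 3}  B2 = {0, 4}  B3 = {2, 4}  B4 = {1, 2}  B5 = {1, 5}  B6 = {5, 6}
Tree: B1–B2, B2–B3, B3–B4, B4–B5, B5–B6

Each bag holds 2 vertices, so the decomposition has width 1, which upper-bounds the treewidth. Since G has at least one edge (e.g. 3–0), it is not an edgeless graph, so tw(G) ≥ 1. Therefore the treewidth is 1.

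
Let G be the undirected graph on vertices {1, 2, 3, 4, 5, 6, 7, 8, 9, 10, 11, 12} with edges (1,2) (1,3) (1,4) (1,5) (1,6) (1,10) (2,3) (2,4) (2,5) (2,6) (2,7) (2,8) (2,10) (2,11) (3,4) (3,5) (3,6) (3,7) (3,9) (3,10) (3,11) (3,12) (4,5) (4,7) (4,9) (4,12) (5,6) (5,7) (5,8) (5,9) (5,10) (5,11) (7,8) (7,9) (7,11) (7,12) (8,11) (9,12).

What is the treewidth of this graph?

4

A width-4 tree decomposition is:
Bags: B1 = {2, 3, 5, 7, 11}  B2 = {2, 3, 4, 5, 7}  B3 = {1, 2, 3, 4, 5}  B4 = {2, 5, 7, 8, 11}  B5 = {3, 4, 5, 7, 9}  B6 = {1, 2, 3, 5, 10}  B7 = {1, 2, 3, 5, 6}  B8 = {3, 4, 7, 9, 12}
Tree: B1–B2, B2–B3, B1–B4, B2–B5, B3–B6, B3–B7, B5–B8
Each bag holds 5 vertices, so the decomposition has width 4, which upper-bounds the treewidth. Conversely, {2, 5, 7, 8, 11} is a clique of size 5, and the vertices of any clique must share a bag in every tree decomposition; so some bag has ≥ 5 vertices and tw(G) ≥ 4. Hence tw(G) = 4 exactly.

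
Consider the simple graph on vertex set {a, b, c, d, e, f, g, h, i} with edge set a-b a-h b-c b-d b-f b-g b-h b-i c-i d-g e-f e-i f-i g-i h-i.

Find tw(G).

2

A width-2 tree decomposition is:
Bags: B1 = {b, f, i}  B2 = {b, h, i}  B3 = {b, g, i}  B4 = {b, d, g}  B5 = {a, b, h}  B6 = {b, c, i}  B7 = {e, f, i}
Tree: B1–B2, B2–B3, B3–B4, B2–B5, B3–B6, B1–B7
Every bag has size at most 3, so the width is 3 − 1 = 2 and tw(G) ≤ 2. Conversely, {e, f, i} is a clique of size 3, and the vertices of any clique must share a bag in every tree decomposition; so some bag has ≥ 3 vertices and tw(G) ≥ 2. Therefore the treewidth is 2.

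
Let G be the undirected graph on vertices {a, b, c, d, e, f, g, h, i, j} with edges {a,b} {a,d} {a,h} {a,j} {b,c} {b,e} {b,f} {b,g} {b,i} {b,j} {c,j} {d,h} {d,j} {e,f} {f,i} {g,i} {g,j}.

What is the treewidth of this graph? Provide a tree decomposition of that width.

Treewidth 2.
One such decomposition:
Bags: B1 = {b, g, i}  B2 = {b, f, i}  B3 = {b, g, j}  B4 = {b, c, j}  B5 = {a, b, j}  B6 = {a, d, j}  B7 = {b, e, f}  B8 = {a, d, h}
Tree: B1–B2, B1–B3, B3–B4, B3–B5, B5–B6, B2–B7, B6–B8

Every bag has size at most 3, so the width is 3 − 1 = 2 and tw(G) ≤ 2. Conversely, {a, d, j} is a clique of size 3, and the vertices of any clique must share a bag in every tree decomposition; so some bag has ≥ 3 vertices and tw(G) ≥ 2. Therefore the treewidth is 2.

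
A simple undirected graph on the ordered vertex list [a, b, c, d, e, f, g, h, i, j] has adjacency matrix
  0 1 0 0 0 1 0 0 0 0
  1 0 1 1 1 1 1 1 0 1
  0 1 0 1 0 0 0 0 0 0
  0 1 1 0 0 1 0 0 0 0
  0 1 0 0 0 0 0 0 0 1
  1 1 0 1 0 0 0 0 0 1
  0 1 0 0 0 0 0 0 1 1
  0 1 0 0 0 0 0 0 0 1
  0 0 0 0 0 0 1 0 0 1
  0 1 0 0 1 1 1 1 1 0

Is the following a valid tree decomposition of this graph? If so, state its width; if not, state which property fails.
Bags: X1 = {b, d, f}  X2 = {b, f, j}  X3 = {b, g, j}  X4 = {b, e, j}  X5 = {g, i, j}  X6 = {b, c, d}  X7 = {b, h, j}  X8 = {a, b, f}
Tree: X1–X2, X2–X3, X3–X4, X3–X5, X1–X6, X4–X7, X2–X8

Yes; width 2.

Checking the three conditions: (i) the bags cover all of {a, b, c, d, e, f, g, h, i, j}; (ii) for each edge, some bag contains both endpoints; (iii) the bags containing any fixed vertex form a subtree. All hold, so the decomposition is valid with width 3 − 1 = 2.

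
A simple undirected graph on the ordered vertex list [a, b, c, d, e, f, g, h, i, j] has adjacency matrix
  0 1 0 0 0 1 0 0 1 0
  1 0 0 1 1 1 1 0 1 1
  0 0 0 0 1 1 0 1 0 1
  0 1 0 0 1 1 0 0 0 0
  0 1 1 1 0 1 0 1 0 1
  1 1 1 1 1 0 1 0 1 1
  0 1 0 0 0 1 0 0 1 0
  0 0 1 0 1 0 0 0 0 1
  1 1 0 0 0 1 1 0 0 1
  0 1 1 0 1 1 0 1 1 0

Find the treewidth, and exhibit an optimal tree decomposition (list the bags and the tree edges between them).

Every bag has size at most 4, so the width is 4 − 1 = 3 and tw(G) ≤ 3. For the lower bound, the 4 vertices {c, e, h, j} are pairwise adjacent, and any tree decomposition puts a clique entirely inside one bag — forcing width ≥ 3. Combining the bounds, tw(G) = 3.

Treewidth 3.
Bags: B1 = {b, d, e, f}  B2 = {b, e, f, j}  B3 = {b, f, i, j}  B4 = {b, f, g, i}  B5 = {c, e, f, j}  B6 = {c, e, h, j}  B7 = {a, b, f, i}
Tree: B1–B2, B2–B3, B3–B4, B2–B5, B5–B6, B4–B7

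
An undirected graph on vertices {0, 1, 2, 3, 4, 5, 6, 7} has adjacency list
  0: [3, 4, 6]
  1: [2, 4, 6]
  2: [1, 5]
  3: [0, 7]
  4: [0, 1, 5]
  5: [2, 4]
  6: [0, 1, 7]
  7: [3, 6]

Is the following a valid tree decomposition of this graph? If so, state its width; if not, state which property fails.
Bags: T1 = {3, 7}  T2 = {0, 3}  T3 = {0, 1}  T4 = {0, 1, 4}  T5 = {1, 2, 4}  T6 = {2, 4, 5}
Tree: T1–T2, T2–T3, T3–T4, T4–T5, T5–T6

A tree decomposition must satisfy three properties: every vertex lies in some bag; for every edge, both endpoints lie together in some bag; and for every vertex, the bags containing it form a connected subtree. Here vertex 6 appears in no bag, so the decomposition is invalid.

No — vertex 6 appears in no bag.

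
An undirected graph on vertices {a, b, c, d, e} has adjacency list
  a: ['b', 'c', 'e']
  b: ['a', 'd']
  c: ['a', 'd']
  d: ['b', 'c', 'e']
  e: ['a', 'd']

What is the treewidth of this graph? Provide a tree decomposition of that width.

Treewidth 2.
One such decomposition:
Bags: B1 = {a, c, d}  B2 = {a, b, d}  B3 = {a, d, e}
Tree: B1–B2, B2–B3

Every bag has size at most 3, so the width is 3 − 1 = 2 and tw(G) ≤ 2. Since c–d–b–a–c is a cycle in G, G is not acyclic. Forests are exactly the graphs of treewidth ≤ 1, so tw(G) ≥ 2. Therefore the treewidth is 2.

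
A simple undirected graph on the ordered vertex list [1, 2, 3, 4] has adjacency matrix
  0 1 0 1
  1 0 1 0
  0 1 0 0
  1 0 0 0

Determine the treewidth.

1

A width-1 tree decomposition is:
Bags: B1 = {1, 4}  B2 = {1, 2}  B3 = {2, 3}
Tree: B1–B2, B2–B3
Each bag holds 2 vertices, so the decomposition has width 1, which upper-bounds the treewidth. Any graph with an edge has treewidth ≥ 1, and G has the edge 1–4. Combining the bounds, tw(G) = 1.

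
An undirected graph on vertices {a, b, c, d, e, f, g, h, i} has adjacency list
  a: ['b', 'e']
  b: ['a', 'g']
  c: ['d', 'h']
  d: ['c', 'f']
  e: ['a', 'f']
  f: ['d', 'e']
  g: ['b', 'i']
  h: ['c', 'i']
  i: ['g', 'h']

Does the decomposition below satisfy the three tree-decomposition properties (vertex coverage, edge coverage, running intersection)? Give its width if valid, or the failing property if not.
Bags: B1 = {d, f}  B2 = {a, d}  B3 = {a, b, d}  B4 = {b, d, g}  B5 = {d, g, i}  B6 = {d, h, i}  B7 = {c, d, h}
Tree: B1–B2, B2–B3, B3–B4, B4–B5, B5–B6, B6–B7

A tree decomposition must satisfy three properties: every vertex lies in some bag; for every edge, both endpoints lie together in some bag; and for every vertex, the bags containing it form a connected subtree. Here vertex e appears in no bag, so the decomposition is invalid.

No — vertex e appears in no bag.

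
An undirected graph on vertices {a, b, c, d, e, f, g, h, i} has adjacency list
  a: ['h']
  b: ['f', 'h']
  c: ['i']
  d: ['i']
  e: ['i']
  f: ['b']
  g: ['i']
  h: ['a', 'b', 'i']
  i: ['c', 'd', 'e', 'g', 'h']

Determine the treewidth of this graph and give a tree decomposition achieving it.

Every bag has size at most 2, so the width is 2 − 1 = 1 and tw(G) ≤ 1. G has an edge, so its treewidth is at least 1. The upper and lower bounds meet at 1, so that is the treewidth.

Treewidth 1.
Bags: B1 = {b, h}  B2 = {a, h}  B3 = {h, i}  B4 = {e, i}  B5 = {b, f}  B6 = {c, i}  B7 = {g, i}  B8 = {d, i}
Tree: B1–B2, B1–B3, B3–B4, B1–B5, B4–B6, B6–B7, B6–B8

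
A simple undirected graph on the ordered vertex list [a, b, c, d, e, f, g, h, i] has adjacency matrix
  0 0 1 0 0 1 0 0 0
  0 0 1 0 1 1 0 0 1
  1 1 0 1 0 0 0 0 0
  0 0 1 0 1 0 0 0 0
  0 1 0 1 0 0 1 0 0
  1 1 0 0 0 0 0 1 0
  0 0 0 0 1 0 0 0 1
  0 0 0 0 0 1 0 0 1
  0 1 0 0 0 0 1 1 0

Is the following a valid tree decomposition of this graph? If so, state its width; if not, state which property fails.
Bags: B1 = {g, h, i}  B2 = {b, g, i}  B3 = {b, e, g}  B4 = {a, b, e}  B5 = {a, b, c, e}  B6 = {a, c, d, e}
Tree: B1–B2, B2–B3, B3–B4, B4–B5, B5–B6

No — vertex f appears in no bag.

A tree decomposition must satisfy three properties: every vertex lies in some bag; for every edge, both endpoints lie together in some bag; and for every vertex, the bags containing it form a connected subtree. Here vertex f appears in no bag, so the decomposition is invalid.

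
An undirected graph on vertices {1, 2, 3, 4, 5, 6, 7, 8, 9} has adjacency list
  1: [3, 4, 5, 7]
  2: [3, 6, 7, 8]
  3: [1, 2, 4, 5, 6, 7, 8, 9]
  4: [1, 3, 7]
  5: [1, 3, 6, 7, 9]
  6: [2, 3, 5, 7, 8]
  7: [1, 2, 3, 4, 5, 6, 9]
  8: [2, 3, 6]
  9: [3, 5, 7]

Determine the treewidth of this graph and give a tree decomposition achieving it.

Each bag holds 4 vertices, so the decomposition has width 3, which upper-bounds the treewidth. Conversely, {2, 3, 6, 8} is a clique of size 4, and the vertices of any clique must share a bag in every tree decomposition; so some bag has ≥ 4 vertices and tw(G) ≥ 3. Hence tw(G) = 3 exactly.

Treewidth 3.
Bags: B1 = {3, 5, 6, 7}  B2 = {3, 5, 7, 9}  B3 = {1, 3, 5, 7}  B4 = {2, 3, 6, 7}  B5 = {2, 3, 6, 8}  B6 = {1, 3, 4, 7}
Tree: B1–B2, B1–B3, B1–B4, B4–B5, B3–B6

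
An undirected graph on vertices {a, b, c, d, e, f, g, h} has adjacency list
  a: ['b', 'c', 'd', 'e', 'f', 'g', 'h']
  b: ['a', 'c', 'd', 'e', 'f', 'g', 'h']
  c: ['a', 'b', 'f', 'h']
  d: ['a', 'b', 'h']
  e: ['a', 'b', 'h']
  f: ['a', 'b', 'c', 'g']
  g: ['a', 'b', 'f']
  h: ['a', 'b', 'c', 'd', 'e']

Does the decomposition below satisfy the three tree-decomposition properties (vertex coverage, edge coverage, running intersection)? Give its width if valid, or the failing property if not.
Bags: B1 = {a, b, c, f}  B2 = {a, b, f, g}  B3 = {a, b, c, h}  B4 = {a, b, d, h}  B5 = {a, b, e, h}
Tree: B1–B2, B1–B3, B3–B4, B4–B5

Vertex coverage: the bags together contain {a, b, c, d, e, f, g, h}, the full vertex set. Edge coverage: each edge of G has both endpoints in at least one bag. Running intersection: for every vertex, the bags containing it form a connected subtree. All three properties hold, so this is a valid tree decomposition of width max|bag| − 1 = 3, and hence tw(G) ≤ 3.

Yes; width 3.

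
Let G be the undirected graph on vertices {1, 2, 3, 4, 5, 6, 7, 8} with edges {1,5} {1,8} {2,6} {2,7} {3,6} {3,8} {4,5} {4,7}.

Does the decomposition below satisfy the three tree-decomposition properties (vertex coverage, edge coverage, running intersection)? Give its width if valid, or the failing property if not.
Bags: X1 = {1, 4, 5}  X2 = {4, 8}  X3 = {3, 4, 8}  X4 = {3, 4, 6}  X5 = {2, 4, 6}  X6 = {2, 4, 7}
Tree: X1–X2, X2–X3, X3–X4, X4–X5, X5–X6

A tree decomposition must satisfy three properties: every vertex lies in some bag; for every edge, both endpoints lie together in some bag; and for every vertex, the bags containing it form a connected subtree. Here edge (1,8) lies in no bag, so the decomposition is invalid.

No — edge (1,8) lies in no bag.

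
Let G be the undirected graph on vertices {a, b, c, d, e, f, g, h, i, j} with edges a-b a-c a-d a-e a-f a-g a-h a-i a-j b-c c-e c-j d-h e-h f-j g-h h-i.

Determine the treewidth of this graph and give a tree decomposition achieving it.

Every bag has size at most 3, so the width is 3 − 1 = 2 and tw(G) ≤ 2. On the other hand G contains the 3-clique {a, f, j}. A clique must lie in a single bag of any decomposition, so no decomposition can have width below 2. Therefore the treewidth is 2.

Treewidth 2.
One such decomposition:
Bags: B1 = {a, c, j}  B2 = {a, c, e}  B3 = {a, b, c}  B4 = {a, f, j}  B5 = {a, e, h}  B6 = {a, h, i}  B7 = {a, g, h}  B8 = {a, d, h}
Tree: B1–B2, B2–B3, B1–B4, B2–B5, B5–B6, B6–B7, B7–B8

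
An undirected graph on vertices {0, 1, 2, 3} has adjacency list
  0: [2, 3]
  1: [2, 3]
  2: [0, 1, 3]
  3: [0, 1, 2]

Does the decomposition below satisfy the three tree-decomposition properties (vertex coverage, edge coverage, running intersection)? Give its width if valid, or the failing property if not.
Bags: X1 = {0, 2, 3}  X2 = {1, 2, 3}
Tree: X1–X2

Yes; width 2.

Vertex coverage: the bags together contain {0, 1, 2, 3}, the full vertex set. Edge coverage: each edge of G has both endpoints in at least one bag. Running intersection: for every vertex, the bags containing it form a connected subtree. All three properties hold, so this is a valid tree decomposition of width max|bag| − 1 = 2, and hence tw(G) ≤ 2.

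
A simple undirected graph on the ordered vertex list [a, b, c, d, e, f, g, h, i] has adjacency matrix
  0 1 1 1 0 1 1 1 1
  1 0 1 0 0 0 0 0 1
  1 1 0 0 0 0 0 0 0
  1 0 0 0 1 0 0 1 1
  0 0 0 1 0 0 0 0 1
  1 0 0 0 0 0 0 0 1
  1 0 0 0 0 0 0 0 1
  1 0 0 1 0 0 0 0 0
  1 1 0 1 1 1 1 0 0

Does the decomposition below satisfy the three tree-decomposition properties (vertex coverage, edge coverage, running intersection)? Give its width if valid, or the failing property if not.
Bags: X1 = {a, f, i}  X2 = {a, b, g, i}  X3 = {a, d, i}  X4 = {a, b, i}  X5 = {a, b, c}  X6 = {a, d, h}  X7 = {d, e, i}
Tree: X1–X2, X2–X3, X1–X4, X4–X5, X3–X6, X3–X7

A tree decomposition must satisfy three properties: every vertex lies in some bag; for every edge, both endpoints lie together in some bag; and for every vertex, the bags containing it form a connected subtree. Here bags containing vertex b are not connected in the tree, so the decomposition is invalid.

No — bags containing vertex b are not connected in the tree.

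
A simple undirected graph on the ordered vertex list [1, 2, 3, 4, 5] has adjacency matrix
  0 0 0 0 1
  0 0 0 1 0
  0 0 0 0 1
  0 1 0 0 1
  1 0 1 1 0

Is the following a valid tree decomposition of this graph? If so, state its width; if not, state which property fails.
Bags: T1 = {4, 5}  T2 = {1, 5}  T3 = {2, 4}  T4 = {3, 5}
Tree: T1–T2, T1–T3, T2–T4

Yes; width 1.

Every vertex of G appears in some bag (union = {1, 2, 3, 4, 5}); every edge is covered by a bag; and for each vertex v the set of bags containing v is connected in the bag tree. The decomposition is therefore valid. The largest bag has 2 vertices, so the width is 1.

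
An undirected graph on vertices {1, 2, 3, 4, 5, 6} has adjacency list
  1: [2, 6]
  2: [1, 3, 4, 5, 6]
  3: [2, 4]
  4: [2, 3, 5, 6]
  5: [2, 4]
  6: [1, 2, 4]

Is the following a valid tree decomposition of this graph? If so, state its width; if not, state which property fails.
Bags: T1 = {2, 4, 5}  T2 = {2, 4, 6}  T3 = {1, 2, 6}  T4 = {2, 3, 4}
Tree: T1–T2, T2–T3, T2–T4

Vertex coverage: the bags together contain {1, 2, 3, 4, 5, 6}, the full vertex set. Edge coverage: each edge of G has both endpoints in at least one bag. Running intersection: for every vertex, the bags containing it form a connected subtree. All three properties hold, so this is a valid tree decomposition of width max|bag| − 1 = 2, and hence tw(G) ≤ 2.

Yes; width 2.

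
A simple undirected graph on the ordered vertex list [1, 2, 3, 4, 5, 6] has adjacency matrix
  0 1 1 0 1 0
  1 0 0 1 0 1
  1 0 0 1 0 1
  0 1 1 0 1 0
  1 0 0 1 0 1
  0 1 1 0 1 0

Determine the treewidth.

A width-3 tree decomposition is:
Bags: B1 = {1, 3, 4, 6}  B2 = {1, 4, 5, 6}  B3 = {1, 2, 4, 6}
Tree: B1–B2, B2–B3
Every bag has size at most 4, so the width is 4 − 1 = 3 and tw(G) ≤ 3. For the lower bound: the 4 vertex sets {1,3}, {4,5}, {6}, {2} are disjoint, each induces a connected subgraph, and every pair is joined by at least one edge of G. Contracting each set to a single vertex therefore yields K_{4} as a minor, and since treewidth is minor-monotone, tw(G) ≥ tw(K_{4}) = 3. The upper and lower bounds meet at 3, so that is the treewidth.

3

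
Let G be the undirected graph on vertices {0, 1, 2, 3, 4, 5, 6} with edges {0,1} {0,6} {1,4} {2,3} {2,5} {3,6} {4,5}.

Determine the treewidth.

2

A width-2 tree decomposition is:
Bags: B1 = {0, 3, 6}  B2 = {0, 2, 3}  B3 = {0, 2, 5}  B4 = {0, 4, 5}  B5 = {0, 1, 4}
Tree: B1–B2, B2–B3, B3–B4, B4–B5
Every bag has size at most 3, so the width is 3 − 1 = 2 and tw(G) ≤ 2. Since 0–6–3–2–5–4–1–0 is a cycle in G, G is not acyclic. Forests are exactly the graphs of treewidth ≤ 1, so tw(G) ≥ 2. Combining the bounds, tw(G) = 2.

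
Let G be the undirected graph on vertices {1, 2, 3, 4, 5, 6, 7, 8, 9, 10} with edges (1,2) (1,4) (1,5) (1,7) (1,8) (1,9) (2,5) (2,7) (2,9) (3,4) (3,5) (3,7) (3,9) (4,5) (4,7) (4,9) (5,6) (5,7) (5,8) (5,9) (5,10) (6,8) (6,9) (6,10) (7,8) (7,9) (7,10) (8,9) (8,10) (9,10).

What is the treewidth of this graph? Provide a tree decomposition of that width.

Treewidth 4.
One optimal decomposition is:
Bags: B1 = {3, 4, 5, 7, 9}  B2 = {1, 4, 5, 7, 9}  B3 = {1, 2, 5, 7, 9}  B4 = {1, 5, 7, 8, 9}  B5 = {5, 7, 8, 9, 10}  B6 = {5, 6, 8, 9, 10}
Tree: B1–B2, B2–B3, B3–B4, B4–B5, B5–B6

Each bag holds 5 vertices, so the decomposition has width 4, which upper-bounds the treewidth. On the other hand G contains the 5-clique {5, 6, 8, 9, 10}. A clique must lie in a single bag of any decomposition, so no decomposition can have width below 4. Therefore the treewidth is 4.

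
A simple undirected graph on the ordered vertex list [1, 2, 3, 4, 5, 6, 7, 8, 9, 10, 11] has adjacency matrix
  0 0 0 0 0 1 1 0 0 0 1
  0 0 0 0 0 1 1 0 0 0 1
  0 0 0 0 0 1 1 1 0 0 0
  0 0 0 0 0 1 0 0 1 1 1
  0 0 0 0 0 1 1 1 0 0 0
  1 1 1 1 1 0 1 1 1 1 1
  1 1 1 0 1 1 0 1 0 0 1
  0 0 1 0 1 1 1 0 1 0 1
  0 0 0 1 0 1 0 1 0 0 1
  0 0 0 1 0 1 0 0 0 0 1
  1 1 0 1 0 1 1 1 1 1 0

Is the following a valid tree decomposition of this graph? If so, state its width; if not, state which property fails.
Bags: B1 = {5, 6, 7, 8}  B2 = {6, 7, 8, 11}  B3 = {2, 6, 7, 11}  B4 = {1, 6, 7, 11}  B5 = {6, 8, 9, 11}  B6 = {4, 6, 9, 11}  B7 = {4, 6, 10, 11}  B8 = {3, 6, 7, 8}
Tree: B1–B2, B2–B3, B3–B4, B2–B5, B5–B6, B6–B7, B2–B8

Vertex coverage: the bags together contain {1, 2, 3, 4, 5, 6, 7, 8, 9, 10, 11}, the full vertex set. Edge coverage: each edge of G has both endpoints in at least one bag. Running intersection: for every vertex, the bags containing it form a connected subtree. All three properties hold, so this is a valid tree decomposition of width max|bag| − 1 = 3, and hence tw(G) ≤ 3.

Yes; width 3.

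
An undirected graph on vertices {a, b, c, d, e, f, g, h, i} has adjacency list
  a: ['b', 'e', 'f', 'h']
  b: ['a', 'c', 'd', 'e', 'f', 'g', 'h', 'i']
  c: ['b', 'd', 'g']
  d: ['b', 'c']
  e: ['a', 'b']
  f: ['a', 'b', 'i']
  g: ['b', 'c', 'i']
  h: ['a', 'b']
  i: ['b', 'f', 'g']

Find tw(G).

A width-2 tree decomposition is:
Bags: B1 = {b, f, i}  B2 = {a, b, f}  B3 = {b, g, i}  B4 = {b, c, g}  B5 = {a, b, e}  B6 = {b, c, d}  B7 = {a, b, h}
Tree: B1–B2, B1–B3, B3–B4, B2–B5, B4–B6, B5–B7
Each bag holds 3 vertices, so the decomposition has width 2, which upper-bounds the treewidth. Conversely, {b, c, d} is a clique of size 3, and the vertices of any clique must share a bag in every tree decomposition; so some bag has ≥ 3 vertices and tw(G) ≥ 2. Combining the bounds, tw(G) = 2.

2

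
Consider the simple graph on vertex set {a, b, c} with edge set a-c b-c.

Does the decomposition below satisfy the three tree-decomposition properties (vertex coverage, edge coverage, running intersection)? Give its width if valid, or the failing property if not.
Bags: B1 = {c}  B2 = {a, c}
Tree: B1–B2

A tree decomposition must satisfy three properties: every vertex lies in some bag; for every edge, both endpoints lie together in some bag; and for every vertex, the bags containing it form a connected subtree. Here vertex b appears in no bag, so the decomposition is invalid.

No — vertex b appears in no bag.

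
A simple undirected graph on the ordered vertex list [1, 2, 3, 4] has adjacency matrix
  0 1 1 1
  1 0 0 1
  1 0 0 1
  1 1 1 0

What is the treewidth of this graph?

2

A width-2 tree decomposition is:
Bags: B1 = {1, 3, 4}  B2 = {1, 2, 4}
Tree: B1–B2
The largest bag has 3 vertices, giving width 2; this decomposition certifies tw(G) ≤ 2. On the other hand G contains the 3-clique {1, 2, 4}. A clique must lie in a single bag of any decomposition, so no decomposition can have width below 2. Therefore the treewidth is 2.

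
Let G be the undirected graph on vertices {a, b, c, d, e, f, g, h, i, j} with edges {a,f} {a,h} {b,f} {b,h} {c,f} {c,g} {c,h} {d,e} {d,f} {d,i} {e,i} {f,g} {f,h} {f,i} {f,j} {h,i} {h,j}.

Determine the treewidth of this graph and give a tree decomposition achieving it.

The largest bag has 3 vertices, giving width 2; this decomposition certifies tw(G) ≤ 2. On the other hand G contains the 3-clique {d, e, i}. A clique must lie in a single bag of any decomposition, so no decomposition can have width below 2. Hence tw(G) = 2 exactly.

Treewidth 2.
One optimal decomposition is:
Bags: B1 = {c, f, h}  B2 = {f, h, j}  B3 = {b, f, h}  B4 = {a, f, h}  B5 = {f, h, i}  B6 = {d, f, i}  B7 = {d, e, i}  B8 = {c, f, g}
Tree: B1–B2, B1–B3, B1–B4, B2–B5, B5–B6, B6–B7, B1–B8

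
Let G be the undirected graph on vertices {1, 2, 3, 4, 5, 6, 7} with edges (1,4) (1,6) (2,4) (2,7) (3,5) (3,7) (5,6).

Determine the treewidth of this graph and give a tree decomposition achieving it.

Each bag holds 3 vertices, so the decomposition has width 2, which upper-bounds the treewidth. Since 5–3–7–2–4–1–6–5 is a cycle in G, G is not acyclic. Forests are exactly the graphs of treewidth ≤ 1, so tw(G) ≥ 2. Hence tw(G) = 2 exactly.

Treewidth 2.
One optimal decomposition is:
Bags: B1 = {3, 5, 7}  B2 = {2, 5, 7}  B3 = {2, 4, 5}  B4 = {1, 4, 5}  B5 = {1, 5, 6}
Tree: B1–B2, B2–B3, B3–B4, B4–B5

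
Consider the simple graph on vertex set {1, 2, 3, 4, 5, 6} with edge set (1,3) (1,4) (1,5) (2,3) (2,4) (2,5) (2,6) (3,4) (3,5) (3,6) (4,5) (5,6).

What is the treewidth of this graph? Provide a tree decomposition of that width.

Each bag holds 4 vertices, so the decomposition has width 3, which upper-bounds the treewidth. Conversely, {1, 3, 4, 5} is a clique of size 4, and the vertices of any clique must share a bag in every tree decomposition; so some bag has ≥ 4 vertices and tw(G) ≥ 3. Hence tw(G) = 3 exactly.

Treewidth 3.
One optimal decomposition is:
Bags: B1 = {2, 3, 4, 5}  B2 = {1, 3, 4, 5}  B3 = {2, 3, 5, 6}
Tree: B1–B2, B1–B3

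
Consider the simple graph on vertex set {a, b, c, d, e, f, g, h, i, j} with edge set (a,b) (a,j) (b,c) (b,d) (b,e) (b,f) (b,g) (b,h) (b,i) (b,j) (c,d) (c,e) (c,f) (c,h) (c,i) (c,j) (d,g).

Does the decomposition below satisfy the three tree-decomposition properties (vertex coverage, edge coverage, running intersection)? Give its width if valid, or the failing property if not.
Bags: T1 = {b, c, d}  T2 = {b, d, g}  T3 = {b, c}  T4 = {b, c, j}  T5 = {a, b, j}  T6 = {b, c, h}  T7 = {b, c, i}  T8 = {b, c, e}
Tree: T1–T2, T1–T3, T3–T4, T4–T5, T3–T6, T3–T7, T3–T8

A tree decomposition must satisfy three properties: every vertex lies in some bag; for every edge, both endpoints lie together in some bag; and for every vertex, the bags containing it form a connected subtree. Here vertex f appears in no bag, so the decomposition is invalid.

No — vertex f appears in no bag.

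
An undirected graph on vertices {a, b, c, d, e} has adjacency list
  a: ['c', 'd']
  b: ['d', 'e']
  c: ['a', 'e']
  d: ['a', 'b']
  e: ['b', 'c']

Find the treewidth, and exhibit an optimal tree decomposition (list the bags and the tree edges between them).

Treewidth 2.
Bags: B1 = {b, c, e}  B2 = {a, b, c}  B3 = {a, b, d}
Tree: B1–B2, B2–B3

Each bag holds 3 vertices, so the decomposition has width 2, which upper-bounds the treewidth. For the lower bound, G contains the cycle b–e–c–a–d–b, so G is not a forest; only forests have treewidth ≤ 1, hence tw(G) ≥ 2. Hence tw(G) = 2 exactly.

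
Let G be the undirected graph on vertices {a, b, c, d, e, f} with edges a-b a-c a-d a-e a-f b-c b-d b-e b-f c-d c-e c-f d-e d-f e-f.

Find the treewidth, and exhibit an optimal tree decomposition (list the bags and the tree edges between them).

With just one bag of size 6, the width is 6 − 1 = 5, so tw(G) ≤ 5. On the other hand G contains the 6-clique {a, b, c, d, e, f}. A clique must lie in a single bag of any decomposition, so no decomposition can have width below 5. The upper and lower bounds meet at 5, so that is the treewidth.

Treewidth 5.
One optimal decomposition is:
Bags: B1 = {a, b, c, d, e, f}
Tree: (single bag)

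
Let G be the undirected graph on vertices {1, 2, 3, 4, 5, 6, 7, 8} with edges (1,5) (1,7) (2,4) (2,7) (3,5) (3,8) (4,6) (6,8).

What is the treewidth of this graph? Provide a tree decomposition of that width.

The largest bag has 3 vertices, giving width 2; this decomposition certifies tw(G) ≤ 2. For the lower bound, G contains the cycle 3–5–1–7–2–4–6–8–3, so G is not a forest; only forests have treewidth ≤ 1, hence tw(G) ≥ 2. Combining the bounds, tw(G) = 2.

Treewidth 2.
Bags: B1 = {1, 3, 5}  B2 = {1, 3, 7}  B3 = {2, 3, 7}  B4 = {2, 3, 4}  B5 = {3, 4, 6}  B6 = {3, 6, 8}
Tree: B1–B2, B2–B3, B3–B4, B4–B5, B5–B6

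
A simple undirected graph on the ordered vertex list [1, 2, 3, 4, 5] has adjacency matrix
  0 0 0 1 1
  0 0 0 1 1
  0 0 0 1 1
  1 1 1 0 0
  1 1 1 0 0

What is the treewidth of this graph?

A width-2 tree decomposition is:
Bags: B1 = {2, 4, 5}  B2 = {3, 4, 5}  B3 = {1, 4, 5}
Tree: B1–B2, B2–B3
Every bag has size at most 3, so the width is 3 − 1 = 2 and tw(G) ≤ 2. Since 2–4–3–5–2 is a cycle in G, G is not acyclic. Forests are exactly the graphs of treewidth ≤ 1, so tw(G) ≥ 2. Hence tw(G) = 2 exactly.

2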